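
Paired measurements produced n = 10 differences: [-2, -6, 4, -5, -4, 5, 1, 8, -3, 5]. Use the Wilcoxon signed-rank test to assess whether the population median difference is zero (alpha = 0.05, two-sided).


Step 1: Drop any zero differences (none here) and take |d_i|.
|d| = [2, 6, 4, 5, 4, 5, 1, 8, 3, 5]
Step 2: Midrank |d_i| (ties get averaged ranks).
ranks: |2|->2, |6|->9, |4|->4.5, |5|->7, |4|->4.5, |5|->7, |1|->1, |8|->10, |3|->3, |5|->7
Step 3: Attach original signs; sum ranks with positive sign and with negative sign.
W+ = 4.5 + 7 + 1 + 10 + 7 = 29.5
W- = 2 + 9 + 7 + 4.5 + 3 = 25.5
(Check: W+ + W- = 55 should equal n(n+1)/2 = 55.)
Step 4: Test statistic W = min(W+, W-) = 25.5.
Step 5: Ties in |d|, so use the tie-corrected normal approximation.
        E[W] = n(n+1)/4 = 10*11/4 = 27.5.
        Tie groups: |d|=4 (t=2), |d|=5 (t=3); sum(t^3 - t) = 30.
        Var[W] = n(n+1)(2n+1)/24 - sum(t^3-t)/48 = 2310/24 - 30/48 = 95.625.
        z = (W - E[W]) / sqrt(Var[W]) = (25.5 - 27.5) / 9.7788 = -0.2045.
        Two-sided p = 2*Phi(z) = 0.837944.
Step 6: alpha = 0.05. fail to reject H0.

W+ = 29.5, W- = 25.5, W = min = 25.5, p = 0.837944, fail to reject H0.


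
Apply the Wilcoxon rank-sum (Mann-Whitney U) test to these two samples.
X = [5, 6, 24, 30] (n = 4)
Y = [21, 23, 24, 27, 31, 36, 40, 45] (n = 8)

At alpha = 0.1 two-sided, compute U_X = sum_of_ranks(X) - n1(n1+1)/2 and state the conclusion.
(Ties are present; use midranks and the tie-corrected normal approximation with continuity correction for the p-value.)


Step 1: Combine and sort all 12 observations; assign midranks.
sorted (value, group): (5,X), (6,X), (21,Y), (23,Y), (24,X), (24,Y), (27,Y), (30,X), (31,Y), (36,Y), (40,Y), (45,Y)
ranks: 5->1, 6->2, 21->3, 23->4, 24->5.5, 24->5.5, 27->7, 30->8, 31->9, 36->10, 40->11, 45->12
Step 2: Rank sum for X: R1 = 1 + 2 + 5.5 + 8 = 16.5.
Step 3: U_X = R1 - n1(n1+1)/2 = 16.5 - 4*5/2 = 16.5 - 10 = 6.5.
       U_Y = n1*n2 - U_X = 32 - 6.5 = 25.5.
Step 4: Ties are present, so use the tie-corrected normal approximation (with continuity correction) for the p-value.
Step 5: p-value = 0.125707; compare to alpha = 0.1. fail to reject H0.

U_X = 6.5, p = 0.125707, fail to reject H0 at alpha = 0.1.


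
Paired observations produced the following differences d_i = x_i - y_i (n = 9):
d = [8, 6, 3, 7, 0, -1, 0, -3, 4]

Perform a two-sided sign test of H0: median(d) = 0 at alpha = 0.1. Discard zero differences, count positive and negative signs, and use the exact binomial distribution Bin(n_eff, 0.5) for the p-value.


Step 1: Discard zero differences. Original n = 9; n_eff = number of nonzero differences = 7.
Nonzero differences (with sign): +8, +6, +3, +7, -1, -3, +4
Step 2: Count signs: positive = 5, negative = 2.
Step 3: Under H0: P(positive) = 0.5, so the number of positives S ~ Bin(7, 0.5).
Step 4: Two-sided exact p-value = sum of Bin(7,0.5) probabilities at or below the observed probability = 0.453125.
Step 5: alpha = 0.1. fail to reject H0.

n_eff = 7, pos = 5, neg = 2, p = 0.453125, fail to reject H0.


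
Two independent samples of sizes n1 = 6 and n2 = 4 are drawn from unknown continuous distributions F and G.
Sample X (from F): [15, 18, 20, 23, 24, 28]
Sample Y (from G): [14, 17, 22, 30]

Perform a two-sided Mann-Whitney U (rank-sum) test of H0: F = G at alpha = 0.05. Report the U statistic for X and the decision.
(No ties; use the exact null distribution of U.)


Step 1: Combine and sort all 10 observations; assign midranks.
sorted (value, group): (14,Y), (15,X), (17,Y), (18,X), (20,X), (22,Y), (23,X), (24,X), (28,X), (30,Y)
ranks: 14->1, 15->2, 17->3, 18->4, 20->5, 22->6, 23->7, 24->8, 28->9, 30->10
Step 2: Rank sum for X: R1 = 2 + 4 + 5 + 7 + 8 + 9 = 35.
Step 3: U_X = R1 - n1(n1+1)/2 = 35 - 6*7/2 = 35 - 21 = 14.
       U_Y = n1*n2 - U_X = 24 - 14 = 10.
Step 4: No ties, so the exact null distribution of U (based on enumerating the C(10,6) = 210 equally likely rank assignments) gives the two-sided p-value.
Step 5: p-value = 0.761905; compare to alpha = 0.05. fail to reject H0.

U_X = 14, p = 0.761905, fail to reject H0 at alpha = 0.05.


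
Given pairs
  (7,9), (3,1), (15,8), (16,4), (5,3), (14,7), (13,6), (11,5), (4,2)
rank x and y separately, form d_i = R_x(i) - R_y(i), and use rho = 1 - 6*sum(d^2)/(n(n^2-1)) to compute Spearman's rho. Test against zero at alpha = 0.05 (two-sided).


Step 1: Rank x and y separately (midranks; no ties here).
rank(x): 7->4, 3->1, 15->8, 16->9, 5->3, 14->7, 13->6, 11->5, 4->2
rank(y): 9->9, 1->1, 8->8, 4->4, 3->3, 7->7, 6->6, 5->5, 2->2
Step 2: d_i = R_x(i) - R_y(i); compute d_i^2.
  (4-9)^2=25, (1-1)^2=0, (8-8)^2=0, (9-4)^2=25, (3-3)^2=0, (7-7)^2=0, (6-6)^2=0, (5-5)^2=0, (2-2)^2=0
sum(d^2) = 50.
Step 3: rho = 1 - 6*50 / (9*(9^2 - 1)) = 1 - 300/720 = 0.583333.
Step 4: Under H0, t = rho * sqrt((n-2)/(1-rho^2)) = 1.9001 ~ t(7).
Step 5: Two-sided p-value from the t-distribution with 7 df = 0.099186.
Step 6: alpha = 0.05. fail to reject H0.

rho = 0.5833, p = 0.099186, fail to reject H0 at alpha = 0.05.


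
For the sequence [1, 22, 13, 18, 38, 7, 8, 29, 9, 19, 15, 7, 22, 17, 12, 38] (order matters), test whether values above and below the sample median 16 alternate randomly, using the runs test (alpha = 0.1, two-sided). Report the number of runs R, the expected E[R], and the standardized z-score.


Step 1: Compute median = 16; label A = above, B = below.
Labels in order: BABAABBABABBAABA  (n_A = 8, n_B = 8)
Step 2: Count runs R = 12.
Step 3: Under H0 (random ordering), E[R] = 2*n_A*n_B/(n_A+n_B) + 1 = 2*8*8/16 + 1 = 9.0000.
        Var[R] = 2*n_A*n_B*(2*n_A*n_B - n_A - n_B) / ((n_A+n_B)^2 * (n_A+n_B-1)) = 14336/3840 = 3.7333.
        SD[R] = 1.9322.
Step 4: Continuity-corrected z = (R - 0.5 - E[R]) / SD[R] = (12 - 0.5 - 9.0000) / 1.9322 = 1.2939.
Step 5: Two-sided p-value via normal approximation = 2*(1 - Phi(|z|)) = 0.195709.
Step 6: alpha = 0.1. fail to reject H0.

R = 12, z = 1.2939, p = 0.195709, fail to reject H0.


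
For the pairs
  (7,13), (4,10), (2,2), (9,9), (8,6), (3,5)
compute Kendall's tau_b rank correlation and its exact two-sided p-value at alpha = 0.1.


Step 1: Enumerate the 15 unordered pairs (i,j) with i<j and classify each by sign(x_j-x_i) * sign(y_j-y_i).
  (1,2):dx=-3,dy=-3->C; (1,3):dx=-5,dy=-11->C; (1,4):dx=+2,dy=-4->D; (1,5):dx=+1,dy=-7->D
  (1,6):dx=-4,dy=-8->C; (2,3):dx=-2,dy=-8->C; (2,4):dx=+5,dy=-1->D; (2,5):dx=+4,dy=-4->D
  (2,6):dx=-1,dy=-5->C; (3,4):dx=+7,dy=+7->C; (3,5):dx=+6,dy=+4->C; (3,6):dx=+1,dy=+3->C
  (4,5):dx=-1,dy=-3->C; (4,6):dx=-6,dy=-4->C; (5,6):dx=-5,dy=-1->C
Step 2: C = 11, D = 4, total pairs = 15.
Step 3: tau = (C - D)/(n(n-1)/2) = (11 - 4)/15 = 0.466667.
Step 4: Exact two-sided p-value (enumerate n! = 720 permutations of y under H0): p = 0.272222.
Step 5: alpha = 0.1. fail to reject H0.

tau_b = 0.4667 (C=11, D=4), p = 0.272222, fail to reject H0.


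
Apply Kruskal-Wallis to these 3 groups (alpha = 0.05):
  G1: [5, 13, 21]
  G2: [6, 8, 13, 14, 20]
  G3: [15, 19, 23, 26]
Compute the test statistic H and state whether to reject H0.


Step 1: Combine all N = 12 observations and assign midranks.
sorted (value, group, rank): (5,G1,1), (6,G2,2), (8,G2,3), (13,G1,4.5), (13,G2,4.5), (14,G2,6), (15,G3,7), (19,G3,8), (20,G2,9), (21,G1,10), (23,G3,11), (26,G3,12)
Step 2: Sum ranks within each group.
R_1 = 15.5 (n_1 = 3)
R_2 = 24.5 (n_2 = 5)
R_3 = 38 (n_3 = 4)
Step 3: H = 12/(N(N+1)) * sum(R_i^2/n_i) - 3(N+1)
     = 12/(12*13) * (15.5^2/3 + 24.5^2/5 + 38^2/4) - 3*13
     = 0.076923 * 561.133 - 39
     = 4.164103.
Step 4: Ties present; correction factor C = 1 - 6/(12^3 - 12) = 0.996503. Corrected H = 4.164103 / 0.996503 = 4.178713.
Step 5: Under H0, H ~ chi^2(2); p-value = 0.123767.
Step 6: alpha = 0.05. fail to reject H0.

H = 4.1787, df = 2, p = 0.123767, fail to reject H0.


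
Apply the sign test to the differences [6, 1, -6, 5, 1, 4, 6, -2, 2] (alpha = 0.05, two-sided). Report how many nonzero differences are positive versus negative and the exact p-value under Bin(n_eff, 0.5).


Step 1: Discard zero differences. Original n = 9; n_eff = number of nonzero differences = 9.
Nonzero differences (with sign): +6, +1, -6, +5, +1, +4, +6, -2, +2
Step 2: Count signs: positive = 7, negative = 2.
Step 3: Under H0: P(positive) = 0.5, so the number of positives S ~ Bin(9, 0.5).
Step 4: Two-sided exact p-value = sum of Bin(9,0.5) probabilities at or below the observed probability = 0.179688.
Step 5: alpha = 0.05. fail to reject H0.

n_eff = 9, pos = 7, neg = 2, p = 0.179688, fail to reject H0.


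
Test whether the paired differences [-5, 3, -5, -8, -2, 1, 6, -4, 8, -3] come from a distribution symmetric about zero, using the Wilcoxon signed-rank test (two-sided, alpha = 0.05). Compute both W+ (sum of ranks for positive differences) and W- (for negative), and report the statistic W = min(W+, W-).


Step 1: Drop any zero differences (none here) and take |d_i|.
|d| = [5, 3, 5, 8, 2, 1, 6, 4, 8, 3]
Step 2: Midrank |d_i| (ties get averaged ranks).
ranks: |5|->6.5, |3|->3.5, |5|->6.5, |8|->9.5, |2|->2, |1|->1, |6|->8, |4|->5, |8|->9.5, |3|->3.5
Step 3: Attach original signs; sum ranks with positive sign and with negative sign.
W+ = 3.5 + 1 + 8 + 9.5 = 22
W- = 6.5 + 6.5 + 9.5 + 2 + 5 + 3.5 = 33
(Check: W+ + W- = 55 should equal n(n+1)/2 = 55.)
Step 4: Test statistic W = min(W+, W-) = 22.
Step 5: Ties in |d|, so use the tie-corrected normal approximation.
        E[W] = n(n+1)/4 = 10*11/4 = 27.5.
        Tie groups: |d|=3 (t=2), |d|=5 (t=2), |d|=8 (t=2); sum(t^3 - t) = 18.
        Var[W] = n(n+1)(2n+1)/24 - sum(t^3-t)/48 = 2310/24 - 18/48 = 95.875.
        z = (W - E[W]) / sqrt(Var[W]) = (22 - 27.5) / 9.7916 = -0.5617.
        Two-sided p = 2*Phi(z) = 0.574316.
Step 6: alpha = 0.05. fail to reject H0.

W+ = 22, W- = 33, W = min = 22, p = 0.574316, fail to reject H0.


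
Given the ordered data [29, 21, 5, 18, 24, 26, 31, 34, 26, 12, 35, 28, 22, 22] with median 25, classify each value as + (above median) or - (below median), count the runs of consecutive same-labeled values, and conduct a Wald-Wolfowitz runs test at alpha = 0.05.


Step 1: Compute median = 25; label A = above, B = below.
Labels in order: ABBBBAAAABAABB  (n_A = 7, n_B = 7)
Step 2: Count runs R = 6.
Step 3: Under H0 (random ordering), E[R] = 2*n_A*n_B/(n_A+n_B) + 1 = 2*7*7/14 + 1 = 8.0000.
        Var[R] = 2*n_A*n_B*(2*n_A*n_B - n_A - n_B) / ((n_A+n_B)^2 * (n_A+n_B-1)) = 8232/2548 = 3.2308.
        SD[R] = 1.7974.
Step 4: Continuity-corrected z = (R + 0.5 - E[R]) / SD[R] = (6 + 0.5 - 8.0000) / 1.7974 = -0.8345.
Step 5: Two-sided p-value via normal approximation = 2*(1 - Phi(|z|)) = 0.403986.
Step 6: alpha = 0.05. fail to reject H0.

R = 6, z = -0.8345, p = 0.403986, fail to reject H0.


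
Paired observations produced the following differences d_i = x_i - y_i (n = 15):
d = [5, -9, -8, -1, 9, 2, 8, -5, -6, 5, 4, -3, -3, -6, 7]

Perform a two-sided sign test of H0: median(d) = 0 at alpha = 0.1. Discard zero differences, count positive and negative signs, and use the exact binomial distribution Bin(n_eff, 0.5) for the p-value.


Step 1: Discard zero differences. Original n = 15; n_eff = number of nonzero differences = 15.
Nonzero differences (with sign): +5, -9, -8, -1, +9, +2, +8, -5, -6, +5, +4, -3, -3, -6, +7
Step 2: Count signs: positive = 7, negative = 8.
Step 3: Under H0: P(positive) = 0.5, so the number of positives S ~ Bin(15, 0.5).
Step 4: Two-sided exact p-value = sum of Bin(15,0.5) probabilities at or below the observed probability = 1.000000.
Step 5: alpha = 0.1. fail to reject H0.

n_eff = 15, pos = 7, neg = 8, p = 1.000000, fail to reject H0.


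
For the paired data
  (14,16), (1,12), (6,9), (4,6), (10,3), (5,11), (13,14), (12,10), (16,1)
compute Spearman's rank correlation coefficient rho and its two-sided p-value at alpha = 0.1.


Step 1: Rank x and y separately (midranks; no ties here).
rank(x): 14->8, 1->1, 6->4, 4->2, 10->5, 5->3, 13->7, 12->6, 16->9
rank(y): 16->9, 12->7, 9->4, 6->3, 3->2, 11->6, 14->8, 10->5, 1->1
Step 2: d_i = R_x(i) - R_y(i); compute d_i^2.
  (8-9)^2=1, (1-7)^2=36, (4-4)^2=0, (2-3)^2=1, (5-2)^2=9, (3-6)^2=9, (7-8)^2=1, (6-5)^2=1, (9-1)^2=64
sum(d^2) = 122.
Step 3: rho = 1 - 6*122 / (9*(9^2 - 1)) = 1 - 732/720 = -0.016667.
Step 4: Under H0, t = rho * sqrt((n-2)/(1-rho^2)) = -0.0441 ~ t(7).
Step 5: Two-sided p-value from the t-distribution with 7 df = 0.966055.
Step 6: alpha = 0.1. fail to reject H0.

rho = -0.0167, p = 0.966055, fail to reject H0 at alpha = 0.1.


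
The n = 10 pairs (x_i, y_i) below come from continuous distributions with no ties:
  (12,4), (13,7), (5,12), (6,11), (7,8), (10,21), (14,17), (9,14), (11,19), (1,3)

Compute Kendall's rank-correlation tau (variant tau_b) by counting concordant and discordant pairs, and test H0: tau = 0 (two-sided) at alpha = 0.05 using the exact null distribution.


Step 1: Enumerate the 45 unordered pairs (i,j) with i<j and classify each by sign(x_j-x_i) * sign(y_j-y_i).
  (1,2):dx=+1,dy=+3->C; (1,3):dx=-7,dy=+8->D; (1,4):dx=-6,dy=+7->D; (1,5):dx=-5,dy=+4->D
  (1,6):dx=-2,dy=+17->D; (1,7):dx=+2,dy=+13->C; (1,8):dx=-3,dy=+10->D; (1,9):dx=-1,dy=+15->D
  (1,10):dx=-11,dy=-1->C; (2,3):dx=-8,dy=+5->D; (2,4):dx=-7,dy=+4->D; (2,5):dx=-6,dy=+1->D
  (2,6):dx=-3,dy=+14->D; (2,7):dx=+1,dy=+10->C; (2,8):dx=-4,dy=+7->D; (2,9):dx=-2,dy=+12->D
  (2,10):dx=-12,dy=-4->C; (3,4):dx=+1,dy=-1->D; (3,5):dx=+2,dy=-4->D; (3,6):dx=+5,dy=+9->C
  (3,7):dx=+9,dy=+5->C; (3,8):dx=+4,dy=+2->C; (3,9):dx=+6,dy=+7->C; (3,10):dx=-4,dy=-9->C
  (4,5):dx=+1,dy=-3->D; (4,6):dx=+4,dy=+10->C; (4,7):dx=+8,dy=+6->C; (4,8):dx=+3,dy=+3->C
  (4,9):dx=+5,dy=+8->C; (4,10):dx=-5,dy=-8->C; (5,6):dx=+3,dy=+13->C; (5,7):dx=+7,dy=+9->C
  (5,8):dx=+2,dy=+6->C; (5,9):dx=+4,dy=+11->C; (5,10):dx=-6,dy=-5->C; (6,7):dx=+4,dy=-4->D
  (6,8):dx=-1,dy=-7->C; (6,9):dx=+1,dy=-2->D; (6,10):dx=-9,dy=-18->C; (7,8):dx=-5,dy=-3->C
  (7,9):dx=-3,dy=+2->D; (7,10):dx=-13,dy=-14->C; (8,9):dx=+2,dy=+5->C; (8,10):dx=-8,dy=-11->C
  (9,10):dx=-10,dy=-16->C
Step 2: C = 27, D = 18, total pairs = 45.
Step 3: tau = (C - D)/(n(n-1)/2) = (27 - 18)/45 = 0.200000.
Step 4: Exact two-sided p-value (enumerate n! = 3628800 permutations of y under H0): p = 0.484313.
Step 5: alpha = 0.05. fail to reject H0.

tau_b = 0.2000 (C=27, D=18), p = 0.484313, fail to reject H0.


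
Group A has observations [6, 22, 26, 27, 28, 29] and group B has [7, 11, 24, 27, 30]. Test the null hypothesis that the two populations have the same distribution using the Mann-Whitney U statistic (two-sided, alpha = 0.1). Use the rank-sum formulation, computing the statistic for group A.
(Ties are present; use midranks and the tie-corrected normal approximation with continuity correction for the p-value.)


Step 1: Combine and sort all 11 observations; assign midranks.
sorted (value, group): (6,X), (7,Y), (11,Y), (22,X), (24,Y), (26,X), (27,X), (27,Y), (28,X), (29,X), (30,Y)
ranks: 6->1, 7->2, 11->3, 22->4, 24->5, 26->6, 27->7.5, 27->7.5, 28->9, 29->10, 30->11
Step 2: Rank sum for X: R1 = 1 + 4 + 6 + 7.5 + 9 + 10 = 37.5.
Step 3: U_X = R1 - n1(n1+1)/2 = 37.5 - 6*7/2 = 37.5 - 21 = 16.5.
       U_Y = n1*n2 - U_X = 30 - 16.5 = 13.5.
Step 4: Ties are present, so use the tie-corrected normal approximation (with continuity correction) for the p-value.
Step 5: p-value = 0.854805; compare to alpha = 0.1. fail to reject H0.

U_X = 16.5, p = 0.854805, fail to reject H0 at alpha = 0.1.


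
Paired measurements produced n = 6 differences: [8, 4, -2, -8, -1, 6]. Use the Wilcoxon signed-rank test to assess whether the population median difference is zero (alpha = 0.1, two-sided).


Step 1: Drop any zero differences (none here) and take |d_i|.
|d| = [8, 4, 2, 8, 1, 6]
Step 2: Midrank |d_i| (ties get averaged ranks).
ranks: |8|->5.5, |4|->3, |2|->2, |8|->5.5, |1|->1, |6|->4
Step 3: Attach original signs; sum ranks with positive sign and with negative sign.
W+ = 5.5 + 3 + 4 = 12.5
W- = 2 + 5.5 + 1 = 8.5
(Check: W+ + W- = 21 should equal n(n+1)/2 = 21.)
Step 4: Test statistic W = min(W+, W-) = 8.5.
Step 5: Ties in |d|, so use the tie-corrected normal approximation.
        E[W] = n(n+1)/4 = 6*7/4 = 10.5.
        Tie groups: |d|=8 (t=2); sum(t^3 - t) = 6.
        Var[W] = n(n+1)(2n+1)/24 - sum(t^3-t)/48 = 546/24 - 6/48 = 22.625.
        z = (W - E[W]) / sqrt(Var[W]) = (8.5 - 10.5) / 4.7566 = -0.4205.
        Two-sided p = 2*Phi(z) = 0.674142.
Step 6: alpha = 0.1. fail to reject H0.

W+ = 12.5, W- = 8.5, W = min = 8.5, p = 0.674142, fail to reject H0.


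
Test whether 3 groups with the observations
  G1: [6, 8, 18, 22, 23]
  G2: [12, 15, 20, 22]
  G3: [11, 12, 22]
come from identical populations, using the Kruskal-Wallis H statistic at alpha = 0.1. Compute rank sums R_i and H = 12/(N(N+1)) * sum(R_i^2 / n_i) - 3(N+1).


Step 1: Combine all N = 12 observations and assign midranks.
sorted (value, group, rank): (6,G1,1), (8,G1,2), (11,G3,3), (12,G2,4.5), (12,G3,4.5), (15,G2,6), (18,G1,7), (20,G2,8), (22,G1,10), (22,G2,10), (22,G3,10), (23,G1,12)
Step 2: Sum ranks within each group.
R_1 = 32 (n_1 = 5)
R_2 = 28.5 (n_2 = 4)
R_3 = 17.5 (n_3 = 3)
Step 3: H = 12/(N(N+1)) * sum(R_i^2/n_i) - 3(N+1)
     = 12/(12*13) * (32^2/5 + 28.5^2/4 + 17.5^2/3) - 3*13
     = 0.076923 * 509.946 - 39
     = 0.226603.
Step 4: Ties present; correction factor C = 1 - 30/(12^3 - 12) = 0.982517. Corrected H = 0.226603 / 0.982517 = 0.230635.
Step 5: Under H0, H ~ chi^2(2); p-value = 0.891083.
Step 6: alpha = 0.1. fail to reject H0.

H = 0.2306, df = 2, p = 0.891083, fail to reject H0.


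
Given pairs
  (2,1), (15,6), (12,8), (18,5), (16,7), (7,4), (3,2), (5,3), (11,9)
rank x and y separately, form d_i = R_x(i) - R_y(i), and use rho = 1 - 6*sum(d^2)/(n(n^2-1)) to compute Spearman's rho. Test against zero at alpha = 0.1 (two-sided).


Step 1: Rank x and y separately (midranks; no ties here).
rank(x): 2->1, 15->7, 12->6, 18->9, 16->8, 7->4, 3->2, 5->3, 11->5
rank(y): 1->1, 6->6, 8->8, 5->5, 7->7, 4->4, 2->2, 3->3, 9->9
Step 2: d_i = R_x(i) - R_y(i); compute d_i^2.
  (1-1)^2=0, (7-6)^2=1, (6-8)^2=4, (9-5)^2=16, (8-7)^2=1, (4-4)^2=0, (2-2)^2=0, (3-3)^2=0, (5-9)^2=16
sum(d^2) = 38.
Step 3: rho = 1 - 6*38 / (9*(9^2 - 1)) = 1 - 228/720 = 0.683333.
Step 4: Under H0, t = rho * sqrt((n-2)/(1-rho^2)) = 2.4763 ~ t(7).
Step 5: Two-sided p-value from the t-distribution with 7 df = 0.042442.
Step 6: alpha = 0.1. reject H0.

rho = 0.6833, p = 0.042442, reject H0 at alpha = 0.1.


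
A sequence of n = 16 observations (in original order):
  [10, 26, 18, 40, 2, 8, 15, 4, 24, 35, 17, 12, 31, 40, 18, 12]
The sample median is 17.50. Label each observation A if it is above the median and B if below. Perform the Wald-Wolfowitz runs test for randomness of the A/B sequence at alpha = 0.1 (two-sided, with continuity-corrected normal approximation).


Step 1: Compute median = 17.50; label A = above, B = below.
Labels in order: BAAABBBBAABBAAAB  (n_A = 8, n_B = 8)
Step 2: Count runs R = 7.
Step 3: Under H0 (random ordering), E[R] = 2*n_A*n_B/(n_A+n_B) + 1 = 2*8*8/16 + 1 = 9.0000.
        Var[R] = 2*n_A*n_B*(2*n_A*n_B - n_A - n_B) / ((n_A+n_B)^2 * (n_A+n_B-1)) = 14336/3840 = 3.7333.
        SD[R] = 1.9322.
Step 4: Continuity-corrected z = (R + 0.5 - E[R]) / SD[R] = (7 + 0.5 - 9.0000) / 1.9322 = -0.7763.
Step 5: Two-sided p-value via normal approximation = 2*(1 - Phi(|z|)) = 0.437558.
Step 6: alpha = 0.1. fail to reject H0.

R = 7, z = -0.7763, p = 0.437558, fail to reject H0.


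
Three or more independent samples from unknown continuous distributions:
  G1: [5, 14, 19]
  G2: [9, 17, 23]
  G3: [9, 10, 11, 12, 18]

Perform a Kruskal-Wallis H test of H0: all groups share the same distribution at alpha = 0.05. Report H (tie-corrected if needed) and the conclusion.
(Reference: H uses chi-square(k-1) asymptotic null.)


Step 1: Combine all N = 11 observations and assign midranks.
sorted (value, group, rank): (5,G1,1), (9,G2,2.5), (9,G3,2.5), (10,G3,4), (11,G3,5), (12,G3,6), (14,G1,7), (17,G2,8), (18,G3,9), (19,G1,10), (23,G2,11)
Step 2: Sum ranks within each group.
R_1 = 18 (n_1 = 3)
R_2 = 21.5 (n_2 = 3)
R_3 = 26.5 (n_3 = 5)
Step 3: H = 12/(N(N+1)) * sum(R_i^2/n_i) - 3(N+1)
     = 12/(11*12) * (18^2/3 + 21.5^2/3 + 26.5^2/5) - 3*12
     = 0.090909 * 402.533 - 36
     = 0.593939.
Step 4: Ties present; correction factor C = 1 - 6/(11^3 - 11) = 0.995455. Corrected H = 0.593939 / 0.995455 = 0.596651.
Step 5: Under H0, H ~ chi^2(2); p-value = 0.742060.
Step 6: alpha = 0.05. fail to reject H0.

H = 0.5967, df = 2, p = 0.742060, fail to reject H0.


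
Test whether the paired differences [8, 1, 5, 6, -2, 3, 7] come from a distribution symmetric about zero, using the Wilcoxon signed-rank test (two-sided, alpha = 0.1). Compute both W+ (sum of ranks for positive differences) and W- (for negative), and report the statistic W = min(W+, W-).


Step 1: Drop any zero differences (none here) and take |d_i|.
|d| = [8, 1, 5, 6, 2, 3, 7]
Step 2: Midrank |d_i| (ties get averaged ranks).
ranks: |8|->7, |1|->1, |5|->4, |6|->5, |2|->2, |3|->3, |7|->6
Step 3: Attach original signs; sum ranks with positive sign and with negative sign.
W+ = 7 + 1 + 4 + 5 + 3 + 6 = 26
W- = 2 = 2
(Check: W+ + W- = 28 should equal n(n+1)/2 = 28.)
Step 4: Test statistic W = min(W+, W-) = 2.
Step 5: No ties, so the exact null distribution over the 2^7 = 128 sign assignments gives the two-sided p-value = 0.046875.
Step 6: alpha = 0.1. reject H0.

W+ = 26, W- = 2, W = min = 2, p = 0.046875, reject H0.


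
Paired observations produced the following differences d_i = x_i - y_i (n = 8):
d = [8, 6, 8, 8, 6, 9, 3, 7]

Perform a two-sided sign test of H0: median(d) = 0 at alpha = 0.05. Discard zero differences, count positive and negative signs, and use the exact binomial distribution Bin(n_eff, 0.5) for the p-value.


Step 1: Discard zero differences. Original n = 8; n_eff = number of nonzero differences = 8.
Nonzero differences (with sign): +8, +6, +8, +8, +6, +9, +3, +7
Step 2: Count signs: positive = 8, negative = 0.
Step 3: Under H0: P(positive) = 0.5, so the number of positives S ~ Bin(8, 0.5).
Step 4: Two-sided exact p-value = sum of Bin(8,0.5) probabilities at or below the observed probability = 0.007812.
Step 5: alpha = 0.05. reject H0.

n_eff = 8, pos = 8, neg = 0, p = 0.007812, reject H0.


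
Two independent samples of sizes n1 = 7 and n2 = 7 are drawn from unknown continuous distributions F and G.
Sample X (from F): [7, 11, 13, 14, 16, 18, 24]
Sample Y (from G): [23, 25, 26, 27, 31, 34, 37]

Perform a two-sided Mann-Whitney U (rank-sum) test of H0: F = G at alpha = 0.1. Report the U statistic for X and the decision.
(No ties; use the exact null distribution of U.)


Step 1: Combine and sort all 14 observations; assign midranks.
sorted (value, group): (7,X), (11,X), (13,X), (14,X), (16,X), (18,X), (23,Y), (24,X), (25,Y), (26,Y), (27,Y), (31,Y), (34,Y), (37,Y)
ranks: 7->1, 11->2, 13->3, 14->4, 16->5, 18->6, 23->7, 24->8, 25->9, 26->10, 27->11, 31->12, 34->13, 37->14
Step 2: Rank sum for X: R1 = 1 + 2 + 3 + 4 + 5 + 6 + 8 = 29.
Step 3: U_X = R1 - n1(n1+1)/2 = 29 - 7*8/2 = 29 - 28 = 1.
       U_Y = n1*n2 - U_X = 49 - 1 = 48.
Step 4: No ties, so the exact null distribution of U (based on enumerating the C(14,7) = 3432 equally likely rank assignments) gives the two-sided p-value.
Step 5: p-value = 0.001166; compare to alpha = 0.1. reject H0.

U_X = 1, p = 0.001166, reject H0 at alpha = 0.1.


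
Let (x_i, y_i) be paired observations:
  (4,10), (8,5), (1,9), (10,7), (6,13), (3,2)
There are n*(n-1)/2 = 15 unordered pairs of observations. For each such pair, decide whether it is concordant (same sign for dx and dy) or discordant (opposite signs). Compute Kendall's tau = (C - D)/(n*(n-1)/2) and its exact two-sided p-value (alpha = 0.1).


Step 1: Enumerate the 15 unordered pairs (i,j) with i<j and classify each by sign(x_j-x_i) * sign(y_j-y_i).
  (1,2):dx=+4,dy=-5->D; (1,3):dx=-3,dy=-1->C; (1,4):dx=+6,dy=-3->D; (1,5):dx=+2,dy=+3->C
  (1,6):dx=-1,dy=-8->C; (2,3):dx=-7,dy=+4->D; (2,4):dx=+2,dy=+2->C; (2,5):dx=-2,dy=+8->D
  (2,6):dx=-5,dy=-3->C; (3,4):dx=+9,dy=-2->D; (3,5):dx=+5,dy=+4->C; (3,6):dx=+2,dy=-7->D
  (4,5):dx=-4,dy=+6->D; (4,6):dx=-7,dy=-5->C; (5,6):dx=-3,dy=-11->C
Step 2: C = 8, D = 7, total pairs = 15.
Step 3: tau = (C - D)/(n(n-1)/2) = (8 - 7)/15 = 0.066667.
Step 4: Exact two-sided p-value (enumerate n! = 720 permutations of y under H0): p = 1.000000.
Step 5: alpha = 0.1. fail to reject H0.

tau_b = 0.0667 (C=8, D=7), p = 1.000000, fail to reject H0.


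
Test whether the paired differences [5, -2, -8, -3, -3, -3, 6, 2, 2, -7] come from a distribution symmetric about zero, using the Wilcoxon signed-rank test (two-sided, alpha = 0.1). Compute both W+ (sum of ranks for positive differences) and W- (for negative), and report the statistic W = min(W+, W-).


Step 1: Drop any zero differences (none here) and take |d_i|.
|d| = [5, 2, 8, 3, 3, 3, 6, 2, 2, 7]
Step 2: Midrank |d_i| (ties get averaged ranks).
ranks: |5|->7, |2|->2, |8|->10, |3|->5, |3|->5, |3|->5, |6|->8, |2|->2, |2|->2, |7|->9
Step 3: Attach original signs; sum ranks with positive sign and with negative sign.
W+ = 7 + 8 + 2 + 2 = 19
W- = 2 + 10 + 5 + 5 + 5 + 9 = 36
(Check: W+ + W- = 55 should equal n(n+1)/2 = 55.)
Step 4: Test statistic W = min(W+, W-) = 19.
Step 5: Ties in |d|, so use the tie-corrected normal approximation.
        E[W] = n(n+1)/4 = 10*11/4 = 27.5.
        Tie groups: |d|=2 (t=3), |d|=3 (t=3); sum(t^3 - t) = 48.
        Var[W] = n(n+1)(2n+1)/24 - sum(t^3-t)/48 = 2310/24 - 48/48 = 95.25.
        z = (W - E[W]) / sqrt(Var[W]) = (19 - 27.5) / 9.7596 = -0.8709.
        Two-sided p = 2*Phi(z) = 0.383789.
Step 6: alpha = 0.1. fail to reject H0.

W+ = 19, W- = 36, W = min = 19, p = 0.383789, fail to reject H0.


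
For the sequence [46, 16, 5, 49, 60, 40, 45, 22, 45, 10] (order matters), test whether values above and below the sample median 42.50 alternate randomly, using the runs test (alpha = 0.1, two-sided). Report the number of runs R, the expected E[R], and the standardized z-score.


Step 1: Compute median = 42.50; label A = above, B = below.
Labels in order: ABBAABABAB  (n_A = 5, n_B = 5)
Step 2: Count runs R = 8.
Step 3: Under H0 (random ordering), E[R] = 2*n_A*n_B/(n_A+n_B) + 1 = 2*5*5/10 + 1 = 6.0000.
        Var[R] = 2*n_A*n_B*(2*n_A*n_B - n_A - n_B) / ((n_A+n_B)^2 * (n_A+n_B-1)) = 2000/900 = 2.2222.
        SD[R] = 1.4907.
Step 4: Continuity-corrected z = (R - 0.5 - E[R]) / SD[R] = (8 - 0.5 - 6.0000) / 1.4907 = 1.0062.
Step 5: Two-sided p-value via normal approximation = 2*(1 - Phi(|z|)) = 0.314305.
Step 6: alpha = 0.1. fail to reject H0.

R = 8, z = 1.0062, p = 0.314305, fail to reject H0.


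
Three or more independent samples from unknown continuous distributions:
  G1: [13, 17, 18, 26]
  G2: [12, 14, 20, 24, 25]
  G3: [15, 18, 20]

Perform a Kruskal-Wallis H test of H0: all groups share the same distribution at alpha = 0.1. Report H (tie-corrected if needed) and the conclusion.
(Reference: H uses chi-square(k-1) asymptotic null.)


Step 1: Combine all N = 12 observations and assign midranks.
sorted (value, group, rank): (12,G2,1), (13,G1,2), (14,G2,3), (15,G3,4), (17,G1,5), (18,G1,6.5), (18,G3,6.5), (20,G2,8.5), (20,G3,8.5), (24,G2,10), (25,G2,11), (26,G1,12)
Step 2: Sum ranks within each group.
R_1 = 25.5 (n_1 = 4)
R_2 = 33.5 (n_2 = 5)
R_3 = 19 (n_3 = 3)
Step 3: H = 12/(N(N+1)) * sum(R_i^2/n_i) - 3(N+1)
     = 12/(12*13) * (25.5^2/4 + 33.5^2/5 + 19^2/3) - 3*13
     = 0.076923 * 507.346 - 39
     = 0.026603.
Step 4: Ties present; correction factor C = 1 - 12/(12^3 - 12) = 0.993007. Corrected H = 0.026603 / 0.993007 = 0.026790.
Step 5: Under H0, H ~ chi^2(2); p-value = 0.986694.
Step 6: alpha = 0.1. fail to reject H0.

H = 0.0268, df = 2, p = 0.986694, fail to reject H0.


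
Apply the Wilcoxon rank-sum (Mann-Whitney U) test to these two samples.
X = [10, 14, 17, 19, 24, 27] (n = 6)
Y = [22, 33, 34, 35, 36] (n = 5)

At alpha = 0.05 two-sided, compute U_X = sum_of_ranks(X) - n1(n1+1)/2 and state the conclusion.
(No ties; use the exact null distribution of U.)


Step 1: Combine and sort all 11 observations; assign midranks.
sorted (value, group): (10,X), (14,X), (17,X), (19,X), (22,Y), (24,X), (27,X), (33,Y), (34,Y), (35,Y), (36,Y)
ranks: 10->1, 14->2, 17->3, 19->4, 22->5, 24->6, 27->7, 33->8, 34->9, 35->10, 36->11
Step 2: Rank sum for X: R1 = 1 + 2 + 3 + 4 + 6 + 7 = 23.
Step 3: U_X = R1 - n1(n1+1)/2 = 23 - 6*7/2 = 23 - 21 = 2.
       U_Y = n1*n2 - U_X = 30 - 2 = 28.
Step 4: No ties, so the exact null distribution of U (based on enumerating the C(11,6) = 462 equally likely rank assignments) gives the two-sided p-value.
Step 5: p-value = 0.017316; compare to alpha = 0.05. reject H0.

U_X = 2, p = 0.017316, reject H0 at alpha = 0.05.


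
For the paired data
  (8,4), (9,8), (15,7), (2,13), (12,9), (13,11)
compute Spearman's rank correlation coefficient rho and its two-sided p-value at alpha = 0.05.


Step 1: Rank x and y separately (midranks; no ties here).
rank(x): 8->2, 9->3, 15->6, 2->1, 12->4, 13->5
rank(y): 4->1, 8->3, 7->2, 13->6, 9->4, 11->5
Step 2: d_i = R_x(i) - R_y(i); compute d_i^2.
  (2-1)^2=1, (3-3)^2=0, (6-2)^2=16, (1-6)^2=25, (4-4)^2=0, (5-5)^2=0
sum(d^2) = 42.
Step 3: rho = 1 - 6*42 / (6*(6^2 - 1)) = 1 - 252/210 = -0.200000.
Step 4: Under H0, t = rho * sqrt((n-2)/(1-rho^2)) = -0.4082 ~ t(4).
Step 5: Two-sided p-value from the t-distribution with 4 df = 0.704000.
Step 6: alpha = 0.05. fail to reject H0.

rho = -0.2000, p = 0.704000, fail to reject H0 at alpha = 0.05.


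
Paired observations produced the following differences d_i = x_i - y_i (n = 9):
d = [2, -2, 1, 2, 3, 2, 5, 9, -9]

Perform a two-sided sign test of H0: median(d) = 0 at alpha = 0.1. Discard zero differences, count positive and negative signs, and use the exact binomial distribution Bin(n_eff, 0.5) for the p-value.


Step 1: Discard zero differences. Original n = 9; n_eff = number of nonzero differences = 9.
Nonzero differences (with sign): +2, -2, +1, +2, +3, +2, +5, +9, -9
Step 2: Count signs: positive = 7, negative = 2.
Step 3: Under H0: P(positive) = 0.5, so the number of positives S ~ Bin(9, 0.5).
Step 4: Two-sided exact p-value = sum of Bin(9,0.5) probabilities at or below the observed probability = 0.179688.
Step 5: alpha = 0.1. fail to reject H0.

n_eff = 9, pos = 7, neg = 2, p = 0.179688, fail to reject H0.


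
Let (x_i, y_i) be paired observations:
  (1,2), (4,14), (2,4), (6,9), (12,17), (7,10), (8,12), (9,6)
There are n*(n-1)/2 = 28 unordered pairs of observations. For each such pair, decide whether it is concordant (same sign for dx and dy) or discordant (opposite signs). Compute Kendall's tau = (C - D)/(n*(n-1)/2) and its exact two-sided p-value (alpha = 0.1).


Step 1: Enumerate the 28 unordered pairs (i,j) with i<j and classify each by sign(x_j-x_i) * sign(y_j-y_i).
  (1,2):dx=+3,dy=+12->C; (1,3):dx=+1,dy=+2->C; (1,4):dx=+5,dy=+7->C; (1,5):dx=+11,dy=+15->C
  (1,6):dx=+6,dy=+8->C; (1,7):dx=+7,dy=+10->C; (1,8):dx=+8,dy=+4->C; (2,3):dx=-2,dy=-10->C
  (2,4):dx=+2,dy=-5->D; (2,5):dx=+8,dy=+3->C; (2,6):dx=+3,dy=-4->D; (2,7):dx=+4,dy=-2->D
  (2,8):dx=+5,dy=-8->D; (3,4):dx=+4,dy=+5->C; (3,5):dx=+10,dy=+13->C; (3,6):dx=+5,dy=+6->C
  (3,7):dx=+6,dy=+8->C; (3,8):dx=+7,dy=+2->C; (4,5):dx=+6,dy=+8->C; (4,6):dx=+1,dy=+1->C
  (4,7):dx=+2,dy=+3->C; (4,8):dx=+3,dy=-3->D; (5,6):dx=-5,dy=-7->C; (5,7):dx=-4,dy=-5->C
  (5,8):dx=-3,dy=-11->C; (6,7):dx=+1,dy=+2->C; (6,8):dx=+2,dy=-4->D; (7,8):dx=+1,dy=-6->D
Step 2: C = 21, D = 7, total pairs = 28.
Step 3: tau = (C - D)/(n(n-1)/2) = (21 - 7)/28 = 0.500000.
Step 4: Exact two-sided p-value (enumerate n! = 40320 permutations of y under H0): p = 0.108681.
Step 5: alpha = 0.1. fail to reject H0.

tau_b = 0.5000 (C=21, D=7), p = 0.108681, fail to reject H0.


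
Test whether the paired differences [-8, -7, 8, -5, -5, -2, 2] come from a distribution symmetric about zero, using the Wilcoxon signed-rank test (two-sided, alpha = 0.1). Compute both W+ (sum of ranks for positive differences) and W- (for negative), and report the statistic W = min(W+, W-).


Step 1: Drop any zero differences (none here) and take |d_i|.
|d| = [8, 7, 8, 5, 5, 2, 2]
Step 2: Midrank |d_i| (ties get averaged ranks).
ranks: |8|->6.5, |7|->5, |8|->6.5, |5|->3.5, |5|->3.5, |2|->1.5, |2|->1.5
Step 3: Attach original signs; sum ranks with positive sign and with negative sign.
W+ = 6.5 + 1.5 = 8
W- = 6.5 + 5 + 3.5 + 3.5 + 1.5 = 20
(Check: W+ + W- = 28 should equal n(n+1)/2 = 28.)
Step 4: Test statistic W = min(W+, W-) = 8.
Step 5: Ties in |d|, so use the tie-corrected normal approximation.
        E[W] = n(n+1)/4 = 7*8/4 = 14.
        Tie groups: |d|=2 (t=2), |d|=5 (t=2), |d|=8 (t=2); sum(t^3 - t) = 18.
        Var[W] = n(n+1)(2n+1)/24 - sum(t^3-t)/48 = 840/24 - 18/48 = 34.625.
        z = (W - E[W]) / sqrt(Var[W]) = (8 - 14) / 5.8843 = -1.0197.
        Two-sided p = 2*Phi(z) = 0.307889.
Step 6: alpha = 0.1. fail to reject H0.

W+ = 8, W- = 20, W = min = 8, p = 0.307889, fail to reject H0.


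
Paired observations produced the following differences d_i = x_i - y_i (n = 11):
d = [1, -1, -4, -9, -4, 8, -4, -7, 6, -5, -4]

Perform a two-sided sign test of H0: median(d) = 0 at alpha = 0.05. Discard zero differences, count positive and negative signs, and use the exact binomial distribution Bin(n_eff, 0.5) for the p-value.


Step 1: Discard zero differences. Original n = 11; n_eff = number of nonzero differences = 11.
Nonzero differences (with sign): +1, -1, -4, -9, -4, +8, -4, -7, +6, -5, -4
Step 2: Count signs: positive = 3, negative = 8.
Step 3: Under H0: P(positive) = 0.5, so the number of positives S ~ Bin(11, 0.5).
Step 4: Two-sided exact p-value = sum of Bin(11,0.5) probabilities at or below the observed probability = 0.226562.
Step 5: alpha = 0.05. fail to reject H0.

n_eff = 11, pos = 3, neg = 8, p = 0.226562, fail to reject H0.


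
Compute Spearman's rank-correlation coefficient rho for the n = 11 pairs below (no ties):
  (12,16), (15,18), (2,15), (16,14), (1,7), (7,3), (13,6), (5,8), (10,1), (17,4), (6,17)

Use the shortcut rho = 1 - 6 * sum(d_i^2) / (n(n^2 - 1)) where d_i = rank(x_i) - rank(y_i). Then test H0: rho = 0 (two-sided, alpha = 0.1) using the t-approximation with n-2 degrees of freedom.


Step 1: Rank x and y separately (midranks; no ties here).
rank(x): 12->7, 15->9, 2->2, 16->10, 1->1, 7->5, 13->8, 5->3, 10->6, 17->11, 6->4
rank(y): 16->9, 18->11, 15->8, 14->7, 7->5, 3->2, 6->4, 8->6, 1->1, 4->3, 17->10
Step 2: d_i = R_x(i) - R_y(i); compute d_i^2.
  (7-9)^2=4, (9-11)^2=4, (2-8)^2=36, (10-7)^2=9, (1-5)^2=16, (5-2)^2=9, (8-4)^2=16, (3-6)^2=9, (6-1)^2=25, (11-3)^2=64, (4-10)^2=36
sum(d^2) = 228.
Step 3: rho = 1 - 6*228 / (11*(11^2 - 1)) = 1 - 1368/1320 = -0.036364.
Step 4: Under H0, t = rho * sqrt((n-2)/(1-rho^2)) = -0.1092 ~ t(9).
Step 5: Two-sided p-value from the t-distribution with 9 df = 0.915468.
Step 6: alpha = 0.1. fail to reject H0.

rho = -0.0364, p = 0.915468, fail to reject H0 at alpha = 0.1.


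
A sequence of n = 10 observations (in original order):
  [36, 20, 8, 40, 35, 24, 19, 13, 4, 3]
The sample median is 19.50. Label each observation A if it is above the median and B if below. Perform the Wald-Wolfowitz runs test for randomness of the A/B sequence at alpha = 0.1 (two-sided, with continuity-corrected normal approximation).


Step 1: Compute median = 19.50; label A = above, B = below.
Labels in order: AABAAABBBB  (n_A = 5, n_B = 5)
Step 2: Count runs R = 4.
Step 3: Under H0 (random ordering), E[R] = 2*n_A*n_B/(n_A+n_B) + 1 = 2*5*5/10 + 1 = 6.0000.
        Var[R] = 2*n_A*n_B*(2*n_A*n_B - n_A - n_B) / ((n_A+n_B)^2 * (n_A+n_B-1)) = 2000/900 = 2.2222.
        SD[R] = 1.4907.
Step 4: Continuity-corrected z = (R + 0.5 - E[R]) / SD[R] = (4 + 0.5 - 6.0000) / 1.4907 = -1.0062.
Step 5: Two-sided p-value via normal approximation = 2*(1 - Phi(|z|)) = 0.314305.
Step 6: alpha = 0.1. fail to reject H0.

R = 4, z = -1.0062, p = 0.314305, fail to reject H0.


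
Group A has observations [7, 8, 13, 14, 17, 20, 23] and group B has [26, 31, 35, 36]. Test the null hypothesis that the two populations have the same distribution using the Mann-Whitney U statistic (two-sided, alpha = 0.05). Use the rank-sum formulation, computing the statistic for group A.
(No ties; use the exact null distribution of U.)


Step 1: Combine and sort all 11 observations; assign midranks.
sorted (value, group): (7,X), (8,X), (13,X), (14,X), (17,X), (20,X), (23,X), (26,Y), (31,Y), (35,Y), (36,Y)
ranks: 7->1, 8->2, 13->3, 14->4, 17->5, 20->6, 23->7, 26->8, 31->9, 35->10, 36->11
Step 2: Rank sum for X: R1 = 1 + 2 + 3 + 4 + 5 + 6 + 7 = 28.
Step 3: U_X = R1 - n1(n1+1)/2 = 28 - 7*8/2 = 28 - 28 = 0.
       U_Y = n1*n2 - U_X = 28 - 0 = 28.
Step 4: No ties, so the exact null distribution of U (based on enumerating the C(11,7) = 330 equally likely rank assignments) gives the two-sided p-value.
Step 5: p-value = 0.006061; compare to alpha = 0.05. reject H0.

U_X = 0, p = 0.006061, reject H0 at alpha = 0.05.


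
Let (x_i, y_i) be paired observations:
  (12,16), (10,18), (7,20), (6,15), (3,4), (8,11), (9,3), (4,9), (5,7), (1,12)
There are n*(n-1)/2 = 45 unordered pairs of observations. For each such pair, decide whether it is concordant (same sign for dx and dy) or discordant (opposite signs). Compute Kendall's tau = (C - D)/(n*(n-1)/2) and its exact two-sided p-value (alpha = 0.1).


Step 1: Enumerate the 45 unordered pairs (i,j) with i<j and classify each by sign(x_j-x_i) * sign(y_j-y_i).
  (1,2):dx=-2,dy=+2->D; (1,3):dx=-5,dy=+4->D; (1,4):dx=-6,dy=-1->C; (1,5):dx=-9,dy=-12->C
  (1,6):dx=-4,dy=-5->C; (1,7):dx=-3,dy=-13->C; (1,8):dx=-8,dy=-7->C; (1,9):dx=-7,dy=-9->C
  (1,10):dx=-11,dy=-4->C; (2,3):dx=-3,dy=+2->D; (2,4):dx=-4,dy=-3->C; (2,5):dx=-7,dy=-14->C
  (2,6):dx=-2,dy=-7->C; (2,7):dx=-1,dy=-15->C; (2,8):dx=-6,dy=-9->C; (2,9):dx=-5,dy=-11->C
  (2,10):dx=-9,dy=-6->C; (3,4):dx=-1,dy=-5->C; (3,5):dx=-4,dy=-16->C; (3,6):dx=+1,dy=-9->D
  (3,7):dx=+2,dy=-17->D; (3,8):dx=-3,dy=-11->C; (3,9):dx=-2,dy=-13->C; (3,10):dx=-6,dy=-8->C
  (4,5):dx=-3,dy=-11->C; (4,6):dx=+2,dy=-4->D; (4,7):dx=+3,dy=-12->D; (4,8):dx=-2,dy=-6->C
  (4,9):dx=-1,dy=-8->C; (4,10):dx=-5,dy=-3->C; (5,6):dx=+5,dy=+7->C; (5,7):dx=+6,dy=-1->D
  (5,8):dx=+1,dy=+5->C; (5,9):dx=+2,dy=+3->C; (5,10):dx=-2,dy=+8->D; (6,7):dx=+1,dy=-8->D
  (6,8):dx=-4,dy=-2->C; (6,9):dx=-3,dy=-4->C; (6,10):dx=-7,dy=+1->D; (7,8):dx=-5,dy=+6->D
  (7,9):dx=-4,dy=+4->D; (7,10):dx=-8,dy=+9->D; (8,9):dx=+1,dy=-2->D; (8,10):dx=-3,dy=+3->D
  (9,10):dx=-4,dy=+5->D
Step 2: C = 28, D = 17, total pairs = 45.
Step 3: tau = (C - D)/(n(n-1)/2) = (28 - 17)/45 = 0.244444.
Step 4: Exact two-sided p-value (enumerate n! = 3628800 permutations of y under H0): p = 0.380720.
Step 5: alpha = 0.1. fail to reject H0.

tau_b = 0.2444 (C=28, D=17), p = 0.380720, fail to reject H0.


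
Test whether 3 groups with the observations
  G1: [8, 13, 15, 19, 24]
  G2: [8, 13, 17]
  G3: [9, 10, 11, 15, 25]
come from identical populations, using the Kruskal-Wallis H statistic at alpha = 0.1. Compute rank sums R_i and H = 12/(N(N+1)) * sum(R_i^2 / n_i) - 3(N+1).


Step 1: Combine all N = 13 observations and assign midranks.
sorted (value, group, rank): (8,G1,1.5), (8,G2,1.5), (9,G3,3), (10,G3,4), (11,G3,5), (13,G1,6.5), (13,G2,6.5), (15,G1,8.5), (15,G3,8.5), (17,G2,10), (19,G1,11), (24,G1,12), (25,G3,13)
Step 2: Sum ranks within each group.
R_1 = 39.5 (n_1 = 5)
R_2 = 18 (n_2 = 3)
R_3 = 33.5 (n_3 = 5)
Step 3: H = 12/(N(N+1)) * sum(R_i^2/n_i) - 3(N+1)
     = 12/(13*14) * (39.5^2/5 + 18^2/3 + 33.5^2/5) - 3*14
     = 0.065934 * 644.5 - 42
     = 0.494505.
Step 4: Ties present; correction factor C = 1 - 18/(13^3 - 13) = 0.991758. Corrected H = 0.494505 / 0.991758 = 0.498615.
Step 5: Under H0, H ~ chi^2(2); p-value = 0.779340.
Step 6: alpha = 0.1. fail to reject H0.

H = 0.4986, df = 2, p = 0.779340, fail to reject H0.


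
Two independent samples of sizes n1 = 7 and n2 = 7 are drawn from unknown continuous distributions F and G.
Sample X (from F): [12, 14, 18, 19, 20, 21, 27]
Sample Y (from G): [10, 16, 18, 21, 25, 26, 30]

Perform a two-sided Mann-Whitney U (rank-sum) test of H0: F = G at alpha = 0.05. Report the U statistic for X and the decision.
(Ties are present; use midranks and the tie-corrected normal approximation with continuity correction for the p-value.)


Step 1: Combine and sort all 14 observations; assign midranks.
sorted (value, group): (10,Y), (12,X), (14,X), (16,Y), (18,X), (18,Y), (19,X), (20,X), (21,X), (21,Y), (25,Y), (26,Y), (27,X), (30,Y)
ranks: 10->1, 12->2, 14->3, 16->4, 18->5.5, 18->5.5, 19->7, 20->8, 21->9.5, 21->9.5, 25->11, 26->12, 27->13, 30->14
Step 2: Rank sum for X: R1 = 2 + 3 + 5.5 + 7 + 8 + 9.5 + 13 = 48.
Step 3: U_X = R1 - n1(n1+1)/2 = 48 - 7*8/2 = 48 - 28 = 20.
       U_Y = n1*n2 - U_X = 49 - 20 = 29.
Step 4: Ties are present, so use the tie-corrected normal approximation (with continuity correction) for the p-value.
Step 5: p-value = 0.608491; compare to alpha = 0.05. fail to reject H0.

U_X = 20, p = 0.608491, fail to reject H0 at alpha = 0.05.
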